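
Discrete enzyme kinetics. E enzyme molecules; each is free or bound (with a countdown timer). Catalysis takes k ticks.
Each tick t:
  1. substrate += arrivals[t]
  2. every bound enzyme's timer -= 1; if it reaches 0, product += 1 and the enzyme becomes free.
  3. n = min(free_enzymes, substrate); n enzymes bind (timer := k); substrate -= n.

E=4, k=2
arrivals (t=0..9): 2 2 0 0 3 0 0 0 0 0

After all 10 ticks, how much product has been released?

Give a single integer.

t=0: arr=2 -> substrate=0 bound=2 product=0
t=1: arr=2 -> substrate=0 bound=4 product=0
t=2: arr=0 -> substrate=0 bound=2 product=2
t=3: arr=0 -> substrate=0 bound=0 product=4
t=4: arr=3 -> substrate=0 bound=3 product=4
t=5: arr=0 -> substrate=0 bound=3 product=4
t=6: arr=0 -> substrate=0 bound=0 product=7
t=7: arr=0 -> substrate=0 bound=0 product=7
t=8: arr=0 -> substrate=0 bound=0 product=7
t=9: arr=0 -> substrate=0 bound=0 product=7

Answer: 7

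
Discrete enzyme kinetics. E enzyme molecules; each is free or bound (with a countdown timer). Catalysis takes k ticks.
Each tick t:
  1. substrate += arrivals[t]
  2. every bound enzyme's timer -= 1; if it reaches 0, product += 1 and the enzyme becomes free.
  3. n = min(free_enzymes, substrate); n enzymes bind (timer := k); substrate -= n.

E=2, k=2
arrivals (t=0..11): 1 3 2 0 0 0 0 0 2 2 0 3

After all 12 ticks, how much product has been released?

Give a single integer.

Answer: 8

Derivation:
t=0: arr=1 -> substrate=0 bound=1 product=0
t=1: arr=3 -> substrate=2 bound=2 product=0
t=2: arr=2 -> substrate=3 bound=2 product=1
t=3: arr=0 -> substrate=2 bound=2 product=2
t=4: arr=0 -> substrate=1 bound=2 product=3
t=5: arr=0 -> substrate=0 bound=2 product=4
t=6: arr=0 -> substrate=0 bound=1 product=5
t=7: arr=0 -> substrate=0 bound=0 product=6
t=8: arr=2 -> substrate=0 bound=2 product=6
t=9: arr=2 -> substrate=2 bound=2 product=6
t=10: arr=0 -> substrate=0 bound=2 product=8
t=11: arr=3 -> substrate=3 bound=2 product=8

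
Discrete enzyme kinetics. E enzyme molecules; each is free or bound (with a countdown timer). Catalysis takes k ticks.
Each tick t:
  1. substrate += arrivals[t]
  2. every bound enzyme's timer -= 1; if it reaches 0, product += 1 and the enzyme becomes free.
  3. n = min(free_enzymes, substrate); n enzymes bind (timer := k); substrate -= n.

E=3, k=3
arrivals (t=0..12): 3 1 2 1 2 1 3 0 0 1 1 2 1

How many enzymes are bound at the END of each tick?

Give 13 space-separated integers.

t=0: arr=3 -> substrate=0 bound=3 product=0
t=1: arr=1 -> substrate=1 bound=3 product=0
t=2: arr=2 -> substrate=3 bound=3 product=0
t=3: arr=1 -> substrate=1 bound=3 product=3
t=4: arr=2 -> substrate=3 bound=3 product=3
t=5: arr=1 -> substrate=4 bound=3 product=3
t=6: arr=3 -> substrate=4 bound=3 product=6
t=7: arr=0 -> substrate=4 bound=3 product=6
t=8: arr=0 -> substrate=4 bound=3 product=6
t=9: arr=1 -> substrate=2 bound=3 product=9
t=10: arr=1 -> substrate=3 bound=3 product=9
t=11: arr=2 -> substrate=5 bound=3 product=9
t=12: arr=1 -> substrate=3 bound=3 product=12

Answer: 3 3 3 3 3 3 3 3 3 3 3 3 3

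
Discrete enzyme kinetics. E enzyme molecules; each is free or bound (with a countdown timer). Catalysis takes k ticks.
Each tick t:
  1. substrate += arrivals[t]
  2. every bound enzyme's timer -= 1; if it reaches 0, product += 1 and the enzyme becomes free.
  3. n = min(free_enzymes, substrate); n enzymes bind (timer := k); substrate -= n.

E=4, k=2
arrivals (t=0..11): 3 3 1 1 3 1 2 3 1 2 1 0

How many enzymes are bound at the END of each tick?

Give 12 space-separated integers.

t=0: arr=3 -> substrate=0 bound=3 product=0
t=1: arr=3 -> substrate=2 bound=4 product=0
t=2: arr=1 -> substrate=0 bound=4 product=3
t=3: arr=1 -> substrate=0 bound=4 product=4
t=4: arr=3 -> substrate=0 bound=4 product=7
t=5: arr=1 -> substrate=0 bound=4 product=8
t=6: arr=2 -> substrate=0 bound=3 product=11
t=7: arr=3 -> substrate=1 bound=4 product=12
t=8: arr=1 -> substrate=0 bound=4 product=14
t=9: arr=2 -> substrate=0 bound=4 product=16
t=10: arr=1 -> substrate=0 bound=3 product=18
t=11: arr=0 -> substrate=0 bound=1 product=20

Answer: 3 4 4 4 4 4 3 4 4 4 3 1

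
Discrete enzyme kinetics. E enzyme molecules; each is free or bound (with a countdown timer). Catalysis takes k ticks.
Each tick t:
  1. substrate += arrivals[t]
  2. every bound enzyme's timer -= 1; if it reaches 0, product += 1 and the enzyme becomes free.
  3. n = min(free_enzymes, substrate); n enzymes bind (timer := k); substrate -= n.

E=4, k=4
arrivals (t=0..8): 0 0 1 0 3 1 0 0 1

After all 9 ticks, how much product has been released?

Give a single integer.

t=0: arr=0 -> substrate=0 bound=0 product=0
t=1: arr=0 -> substrate=0 bound=0 product=0
t=2: arr=1 -> substrate=0 bound=1 product=0
t=3: arr=0 -> substrate=0 bound=1 product=0
t=4: arr=3 -> substrate=0 bound=4 product=0
t=5: arr=1 -> substrate=1 bound=4 product=0
t=6: arr=0 -> substrate=0 bound=4 product=1
t=7: arr=0 -> substrate=0 bound=4 product=1
t=8: arr=1 -> substrate=0 bound=2 product=4

Answer: 4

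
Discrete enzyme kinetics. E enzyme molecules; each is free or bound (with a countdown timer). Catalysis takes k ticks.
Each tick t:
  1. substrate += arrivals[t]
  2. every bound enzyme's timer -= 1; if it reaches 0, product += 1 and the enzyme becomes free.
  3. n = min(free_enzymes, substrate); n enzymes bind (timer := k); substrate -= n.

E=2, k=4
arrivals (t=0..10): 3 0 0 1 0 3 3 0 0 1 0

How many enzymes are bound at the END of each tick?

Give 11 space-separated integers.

t=0: arr=3 -> substrate=1 bound=2 product=0
t=1: arr=0 -> substrate=1 bound=2 product=0
t=2: arr=0 -> substrate=1 bound=2 product=0
t=3: arr=1 -> substrate=2 bound=2 product=0
t=4: arr=0 -> substrate=0 bound=2 product=2
t=5: arr=3 -> substrate=3 bound=2 product=2
t=6: arr=3 -> substrate=6 bound=2 product=2
t=7: arr=0 -> substrate=6 bound=2 product=2
t=8: arr=0 -> substrate=4 bound=2 product=4
t=9: arr=1 -> substrate=5 bound=2 product=4
t=10: arr=0 -> substrate=5 bound=2 product=4

Answer: 2 2 2 2 2 2 2 2 2 2 2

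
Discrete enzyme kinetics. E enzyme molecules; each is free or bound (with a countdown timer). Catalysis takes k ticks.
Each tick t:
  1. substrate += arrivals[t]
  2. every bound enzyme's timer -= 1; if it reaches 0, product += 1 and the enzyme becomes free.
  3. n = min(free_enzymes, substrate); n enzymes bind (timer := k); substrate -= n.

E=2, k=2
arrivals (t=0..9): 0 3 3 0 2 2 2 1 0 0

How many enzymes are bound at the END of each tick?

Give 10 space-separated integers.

Answer: 0 2 2 2 2 2 2 2 2 2

Derivation:
t=0: arr=0 -> substrate=0 bound=0 product=0
t=1: arr=3 -> substrate=1 bound=2 product=0
t=2: arr=3 -> substrate=4 bound=2 product=0
t=3: arr=0 -> substrate=2 bound=2 product=2
t=4: arr=2 -> substrate=4 bound=2 product=2
t=5: arr=2 -> substrate=4 bound=2 product=4
t=6: arr=2 -> substrate=6 bound=2 product=4
t=7: arr=1 -> substrate=5 bound=2 product=6
t=8: arr=0 -> substrate=5 bound=2 product=6
t=9: arr=0 -> substrate=3 bound=2 product=8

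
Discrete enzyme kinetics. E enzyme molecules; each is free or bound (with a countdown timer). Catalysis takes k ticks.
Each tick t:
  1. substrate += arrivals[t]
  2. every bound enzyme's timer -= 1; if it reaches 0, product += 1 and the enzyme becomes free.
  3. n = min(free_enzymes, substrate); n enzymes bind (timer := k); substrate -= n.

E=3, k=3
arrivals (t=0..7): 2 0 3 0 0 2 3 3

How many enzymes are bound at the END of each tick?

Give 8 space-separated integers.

Answer: 2 2 3 3 3 3 3 3

Derivation:
t=0: arr=2 -> substrate=0 bound=2 product=0
t=1: arr=0 -> substrate=0 bound=2 product=0
t=2: arr=3 -> substrate=2 bound=3 product=0
t=3: arr=0 -> substrate=0 bound=3 product=2
t=4: arr=0 -> substrate=0 bound=3 product=2
t=5: arr=2 -> substrate=1 bound=3 product=3
t=6: arr=3 -> substrate=2 bound=3 product=5
t=7: arr=3 -> substrate=5 bound=3 product=5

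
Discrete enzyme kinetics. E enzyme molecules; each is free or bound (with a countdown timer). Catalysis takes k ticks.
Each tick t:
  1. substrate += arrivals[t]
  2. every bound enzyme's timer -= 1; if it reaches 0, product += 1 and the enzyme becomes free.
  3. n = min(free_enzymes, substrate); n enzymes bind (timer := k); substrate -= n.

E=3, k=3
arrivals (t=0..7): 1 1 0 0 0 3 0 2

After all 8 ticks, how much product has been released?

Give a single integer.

t=0: arr=1 -> substrate=0 bound=1 product=0
t=1: arr=1 -> substrate=0 bound=2 product=0
t=2: arr=0 -> substrate=0 bound=2 product=0
t=3: arr=0 -> substrate=0 bound=1 product=1
t=4: arr=0 -> substrate=0 bound=0 product=2
t=5: arr=3 -> substrate=0 bound=3 product=2
t=6: arr=0 -> substrate=0 bound=3 product=2
t=7: arr=2 -> substrate=2 bound=3 product=2

Answer: 2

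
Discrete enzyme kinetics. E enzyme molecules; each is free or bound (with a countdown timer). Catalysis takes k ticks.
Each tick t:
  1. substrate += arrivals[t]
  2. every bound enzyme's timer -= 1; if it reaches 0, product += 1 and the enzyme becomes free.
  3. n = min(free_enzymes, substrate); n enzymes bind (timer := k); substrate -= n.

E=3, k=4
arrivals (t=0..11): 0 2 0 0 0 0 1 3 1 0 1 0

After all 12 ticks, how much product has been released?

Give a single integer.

t=0: arr=0 -> substrate=0 bound=0 product=0
t=1: arr=2 -> substrate=0 bound=2 product=0
t=2: arr=0 -> substrate=0 bound=2 product=0
t=3: arr=0 -> substrate=0 bound=2 product=0
t=4: arr=0 -> substrate=0 bound=2 product=0
t=5: arr=0 -> substrate=0 bound=0 product=2
t=6: arr=1 -> substrate=0 bound=1 product=2
t=7: arr=3 -> substrate=1 bound=3 product=2
t=8: arr=1 -> substrate=2 bound=3 product=2
t=9: arr=0 -> substrate=2 bound=3 product=2
t=10: arr=1 -> substrate=2 bound=3 product=3
t=11: arr=0 -> substrate=0 bound=3 product=5

Answer: 5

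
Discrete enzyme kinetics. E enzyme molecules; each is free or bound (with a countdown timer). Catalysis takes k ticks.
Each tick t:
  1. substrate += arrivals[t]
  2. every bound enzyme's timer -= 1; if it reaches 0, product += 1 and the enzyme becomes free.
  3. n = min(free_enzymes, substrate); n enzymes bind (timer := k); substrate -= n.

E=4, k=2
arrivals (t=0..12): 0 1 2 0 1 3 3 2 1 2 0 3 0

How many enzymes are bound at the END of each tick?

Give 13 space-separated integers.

Answer: 0 1 3 2 1 4 4 4 4 4 3 3 3

Derivation:
t=0: arr=0 -> substrate=0 bound=0 product=0
t=1: arr=1 -> substrate=0 bound=1 product=0
t=2: arr=2 -> substrate=0 bound=3 product=0
t=3: arr=0 -> substrate=0 bound=2 product=1
t=4: arr=1 -> substrate=0 bound=1 product=3
t=5: arr=3 -> substrate=0 bound=4 product=3
t=6: arr=3 -> substrate=2 bound=4 product=4
t=7: arr=2 -> substrate=1 bound=4 product=7
t=8: arr=1 -> substrate=1 bound=4 product=8
t=9: arr=2 -> substrate=0 bound=4 product=11
t=10: arr=0 -> substrate=0 bound=3 product=12
t=11: arr=3 -> substrate=0 bound=3 product=15
t=12: arr=0 -> substrate=0 bound=3 product=15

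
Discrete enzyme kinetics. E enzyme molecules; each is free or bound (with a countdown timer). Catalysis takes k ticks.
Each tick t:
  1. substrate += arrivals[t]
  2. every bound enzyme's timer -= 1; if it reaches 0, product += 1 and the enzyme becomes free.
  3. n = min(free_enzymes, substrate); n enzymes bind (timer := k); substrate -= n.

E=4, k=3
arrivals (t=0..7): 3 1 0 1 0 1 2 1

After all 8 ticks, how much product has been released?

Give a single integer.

Answer: 5

Derivation:
t=0: arr=3 -> substrate=0 bound=3 product=0
t=1: arr=1 -> substrate=0 bound=4 product=0
t=2: arr=0 -> substrate=0 bound=4 product=0
t=3: arr=1 -> substrate=0 bound=2 product=3
t=4: arr=0 -> substrate=0 bound=1 product=4
t=5: arr=1 -> substrate=0 bound=2 product=4
t=6: arr=2 -> substrate=0 bound=3 product=5
t=7: arr=1 -> substrate=0 bound=4 product=5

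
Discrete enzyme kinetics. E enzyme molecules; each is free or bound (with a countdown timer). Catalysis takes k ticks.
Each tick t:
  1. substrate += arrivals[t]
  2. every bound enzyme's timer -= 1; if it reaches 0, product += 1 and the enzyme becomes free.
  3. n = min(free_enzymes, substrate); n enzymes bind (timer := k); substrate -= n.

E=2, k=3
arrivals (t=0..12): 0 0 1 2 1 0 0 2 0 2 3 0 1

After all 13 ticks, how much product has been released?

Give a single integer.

t=0: arr=0 -> substrate=0 bound=0 product=0
t=1: arr=0 -> substrate=0 bound=0 product=0
t=2: arr=1 -> substrate=0 bound=1 product=0
t=3: arr=2 -> substrate=1 bound=2 product=0
t=4: arr=1 -> substrate=2 bound=2 product=0
t=5: arr=0 -> substrate=1 bound=2 product=1
t=6: arr=0 -> substrate=0 bound=2 product=2
t=7: arr=2 -> substrate=2 bound=2 product=2
t=8: arr=0 -> substrate=1 bound=2 product=3
t=9: arr=2 -> substrate=2 bound=2 product=4
t=10: arr=3 -> substrate=5 bound=2 product=4
t=11: arr=0 -> substrate=4 bound=2 product=5
t=12: arr=1 -> substrate=4 bound=2 product=6

Answer: 6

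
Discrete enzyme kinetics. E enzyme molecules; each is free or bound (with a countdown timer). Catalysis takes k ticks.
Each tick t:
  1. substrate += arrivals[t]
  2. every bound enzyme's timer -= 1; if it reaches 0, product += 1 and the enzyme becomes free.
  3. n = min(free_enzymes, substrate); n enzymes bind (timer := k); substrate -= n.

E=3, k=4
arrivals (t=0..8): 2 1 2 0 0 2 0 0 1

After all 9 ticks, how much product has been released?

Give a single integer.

t=0: arr=2 -> substrate=0 bound=2 product=0
t=1: arr=1 -> substrate=0 bound=3 product=0
t=2: arr=2 -> substrate=2 bound=3 product=0
t=3: arr=0 -> substrate=2 bound=3 product=0
t=4: arr=0 -> substrate=0 bound=3 product=2
t=5: arr=2 -> substrate=1 bound=3 product=3
t=6: arr=0 -> substrate=1 bound=3 product=3
t=7: arr=0 -> substrate=1 bound=3 product=3
t=8: arr=1 -> substrate=0 bound=3 product=5

Answer: 5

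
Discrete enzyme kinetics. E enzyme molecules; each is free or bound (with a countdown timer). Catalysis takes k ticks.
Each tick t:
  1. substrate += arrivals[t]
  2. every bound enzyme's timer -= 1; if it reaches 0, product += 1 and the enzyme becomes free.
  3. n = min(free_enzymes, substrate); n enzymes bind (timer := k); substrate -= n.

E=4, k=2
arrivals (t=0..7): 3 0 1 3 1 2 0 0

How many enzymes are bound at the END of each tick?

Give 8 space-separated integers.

Answer: 3 3 1 4 4 3 2 0

Derivation:
t=0: arr=3 -> substrate=0 bound=3 product=0
t=1: arr=0 -> substrate=0 bound=3 product=0
t=2: arr=1 -> substrate=0 bound=1 product=3
t=3: arr=3 -> substrate=0 bound=4 product=3
t=4: arr=1 -> substrate=0 bound=4 product=4
t=5: arr=2 -> substrate=0 bound=3 product=7
t=6: arr=0 -> substrate=0 bound=2 product=8
t=7: arr=0 -> substrate=0 bound=0 product=10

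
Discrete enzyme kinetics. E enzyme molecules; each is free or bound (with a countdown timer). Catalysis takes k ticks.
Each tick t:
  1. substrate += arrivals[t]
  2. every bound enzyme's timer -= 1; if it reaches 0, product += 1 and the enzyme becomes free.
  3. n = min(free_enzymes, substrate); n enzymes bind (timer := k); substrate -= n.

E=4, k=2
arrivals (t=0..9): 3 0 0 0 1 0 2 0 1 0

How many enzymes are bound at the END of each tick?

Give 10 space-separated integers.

t=0: arr=3 -> substrate=0 bound=3 product=0
t=1: arr=0 -> substrate=0 bound=3 product=0
t=2: arr=0 -> substrate=0 bound=0 product=3
t=3: arr=0 -> substrate=0 bound=0 product=3
t=4: arr=1 -> substrate=0 bound=1 product=3
t=5: arr=0 -> substrate=0 bound=1 product=3
t=6: arr=2 -> substrate=0 bound=2 product=4
t=7: arr=0 -> substrate=0 bound=2 product=4
t=8: arr=1 -> substrate=0 bound=1 product=6
t=9: arr=0 -> substrate=0 bound=1 product=6

Answer: 3 3 0 0 1 1 2 2 1 1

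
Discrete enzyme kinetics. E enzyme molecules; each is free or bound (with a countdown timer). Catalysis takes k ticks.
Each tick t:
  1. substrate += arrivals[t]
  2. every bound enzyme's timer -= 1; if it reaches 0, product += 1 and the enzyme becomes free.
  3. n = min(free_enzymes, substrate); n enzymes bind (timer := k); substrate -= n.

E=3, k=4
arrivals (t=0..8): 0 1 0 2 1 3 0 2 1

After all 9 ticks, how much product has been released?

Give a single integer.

t=0: arr=0 -> substrate=0 bound=0 product=0
t=1: arr=1 -> substrate=0 bound=1 product=0
t=2: arr=0 -> substrate=0 bound=1 product=0
t=3: arr=2 -> substrate=0 bound=3 product=0
t=4: arr=1 -> substrate=1 bound=3 product=0
t=5: arr=3 -> substrate=3 bound=3 product=1
t=6: arr=0 -> substrate=3 bound=3 product=1
t=7: arr=2 -> substrate=3 bound=3 product=3
t=8: arr=1 -> substrate=4 bound=3 product=3

Answer: 3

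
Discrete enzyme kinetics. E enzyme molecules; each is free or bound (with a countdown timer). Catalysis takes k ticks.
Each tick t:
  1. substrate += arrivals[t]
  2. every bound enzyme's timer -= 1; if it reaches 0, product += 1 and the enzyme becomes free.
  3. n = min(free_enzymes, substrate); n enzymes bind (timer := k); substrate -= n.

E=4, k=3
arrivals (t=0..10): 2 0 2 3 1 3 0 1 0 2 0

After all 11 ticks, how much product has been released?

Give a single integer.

Answer: 10

Derivation:
t=0: arr=2 -> substrate=0 bound=2 product=0
t=1: arr=0 -> substrate=0 bound=2 product=0
t=2: arr=2 -> substrate=0 bound=4 product=0
t=3: arr=3 -> substrate=1 bound=4 product=2
t=4: arr=1 -> substrate=2 bound=4 product=2
t=5: arr=3 -> substrate=3 bound=4 product=4
t=6: arr=0 -> substrate=1 bound=4 product=6
t=7: arr=1 -> substrate=2 bound=4 product=6
t=8: arr=0 -> substrate=0 bound=4 product=8
t=9: arr=2 -> substrate=0 bound=4 product=10
t=10: arr=0 -> substrate=0 bound=4 product=10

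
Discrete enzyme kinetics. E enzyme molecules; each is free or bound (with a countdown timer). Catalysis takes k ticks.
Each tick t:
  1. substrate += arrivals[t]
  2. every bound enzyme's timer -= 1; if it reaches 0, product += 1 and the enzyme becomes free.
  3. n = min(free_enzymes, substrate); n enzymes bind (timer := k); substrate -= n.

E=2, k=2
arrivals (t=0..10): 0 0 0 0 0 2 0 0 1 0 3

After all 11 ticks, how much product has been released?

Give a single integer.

t=0: arr=0 -> substrate=0 bound=0 product=0
t=1: arr=0 -> substrate=0 bound=0 product=0
t=2: arr=0 -> substrate=0 bound=0 product=0
t=3: arr=0 -> substrate=0 bound=0 product=0
t=4: arr=0 -> substrate=0 bound=0 product=0
t=5: arr=2 -> substrate=0 bound=2 product=0
t=6: arr=0 -> substrate=0 bound=2 product=0
t=7: arr=0 -> substrate=0 bound=0 product=2
t=8: arr=1 -> substrate=0 bound=1 product=2
t=9: arr=0 -> substrate=0 bound=1 product=2
t=10: arr=3 -> substrate=1 bound=2 product=3

Answer: 3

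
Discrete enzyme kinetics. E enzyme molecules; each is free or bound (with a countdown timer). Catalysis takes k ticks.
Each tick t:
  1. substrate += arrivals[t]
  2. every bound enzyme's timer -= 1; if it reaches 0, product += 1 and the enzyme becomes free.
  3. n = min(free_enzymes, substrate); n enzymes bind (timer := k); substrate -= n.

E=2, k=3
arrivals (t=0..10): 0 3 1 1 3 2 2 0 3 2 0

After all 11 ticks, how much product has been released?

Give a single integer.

Answer: 6

Derivation:
t=0: arr=0 -> substrate=0 bound=0 product=0
t=1: arr=3 -> substrate=1 bound=2 product=0
t=2: arr=1 -> substrate=2 bound=2 product=0
t=3: arr=1 -> substrate=3 bound=2 product=0
t=4: arr=3 -> substrate=4 bound=2 product=2
t=5: arr=2 -> substrate=6 bound=2 product=2
t=6: arr=2 -> substrate=8 bound=2 product=2
t=7: arr=0 -> substrate=6 bound=2 product=4
t=8: arr=3 -> substrate=9 bound=2 product=4
t=9: arr=2 -> substrate=11 bound=2 product=4
t=10: arr=0 -> substrate=9 bound=2 product=6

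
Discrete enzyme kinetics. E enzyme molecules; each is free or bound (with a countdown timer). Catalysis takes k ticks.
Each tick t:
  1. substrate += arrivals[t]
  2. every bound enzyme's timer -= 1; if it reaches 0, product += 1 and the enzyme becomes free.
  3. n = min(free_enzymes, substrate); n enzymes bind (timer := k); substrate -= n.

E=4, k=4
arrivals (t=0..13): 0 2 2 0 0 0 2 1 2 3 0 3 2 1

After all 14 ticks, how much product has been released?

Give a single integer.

t=0: arr=0 -> substrate=0 bound=0 product=0
t=1: arr=2 -> substrate=0 bound=2 product=0
t=2: arr=2 -> substrate=0 bound=4 product=0
t=3: arr=0 -> substrate=0 bound=4 product=0
t=4: arr=0 -> substrate=0 bound=4 product=0
t=5: arr=0 -> substrate=0 bound=2 product=2
t=6: arr=2 -> substrate=0 bound=2 product=4
t=7: arr=1 -> substrate=0 bound=3 product=4
t=8: arr=2 -> substrate=1 bound=4 product=4
t=9: arr=3 -> substrate=4 bound=4 product=4
t=10: arr=0 -> substrate=2 bound=4 product=6
t=11: arr=3 -> substrate=4 bound=4 product=7
t=12: arr=2 -> substrate=5 bound=4 product=8
t=13: arr=1 -> substrate=6 bound=4 product=8

Answer: 8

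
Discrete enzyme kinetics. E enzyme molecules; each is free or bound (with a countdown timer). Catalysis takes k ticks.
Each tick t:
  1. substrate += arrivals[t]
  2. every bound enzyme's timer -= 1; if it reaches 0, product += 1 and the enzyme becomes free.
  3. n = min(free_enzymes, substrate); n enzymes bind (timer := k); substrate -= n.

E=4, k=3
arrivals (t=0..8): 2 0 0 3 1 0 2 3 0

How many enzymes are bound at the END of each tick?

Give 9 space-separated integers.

t=0: arr=2 -> substrate=0 bound=2 product=0
t=1: arr=0 -> substrate=0 bound=2 product=0
t=2: arr=0 -> substrate=0 bound=2 product=0
t=3: arr=3 -> substrate=0 bound=3 product=2
t=4: arr=1 -> substrate=0 bound=4 product=2
t=5: arr=0 -> substrate=0 bound=4 product=2
t=6: arr=2 -> substrate=0 bound=3 product=5
t=7: arr=3 -> substrate=1 bound=4 product=6
t=8: arr=0 -> substrate=1 bound=4 product=6

Answer: 2 2 2 3 4 4 3 4 4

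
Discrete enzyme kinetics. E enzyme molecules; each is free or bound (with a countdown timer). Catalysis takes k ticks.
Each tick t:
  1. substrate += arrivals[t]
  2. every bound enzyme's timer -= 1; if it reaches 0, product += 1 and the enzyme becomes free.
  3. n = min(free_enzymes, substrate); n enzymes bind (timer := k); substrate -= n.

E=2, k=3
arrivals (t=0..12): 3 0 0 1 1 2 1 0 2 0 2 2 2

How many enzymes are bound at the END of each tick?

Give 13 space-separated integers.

t=0: arr=3 -> substrate=1 bound=2 product=0
t=1: arr=0 -> substrate=1 bound=2 product=0
t=2: arr=0 -> substrate=1 bound=2 product=0
t=3: arr=1 -> substrate=0 bound=2 product=2
t=4: arr=1 -> substrate=1 bound=2 product=2
t=5: arr=2 -> substrate=3 bound=2 product=2
t=6: arr=1 -> substrate=2 bound=2 product=4
t=7: arr=0 -> substrate=2 bound=2 product=4
t=8: arr=2 -> substrate=4 bound=2 product=4
t=9: arr=0 -> substrate=2 bound=2 product=6
t=10: arr=2 -> substrate=4 bound=2 product=6
t=11: arr=2 -> substrate=6 bound=2 product=6
t=12: arr=2 -> substrate=6 bound=2 product=8

Answer: 2 2 2 2 2 2 2 2 2 2 2 2 2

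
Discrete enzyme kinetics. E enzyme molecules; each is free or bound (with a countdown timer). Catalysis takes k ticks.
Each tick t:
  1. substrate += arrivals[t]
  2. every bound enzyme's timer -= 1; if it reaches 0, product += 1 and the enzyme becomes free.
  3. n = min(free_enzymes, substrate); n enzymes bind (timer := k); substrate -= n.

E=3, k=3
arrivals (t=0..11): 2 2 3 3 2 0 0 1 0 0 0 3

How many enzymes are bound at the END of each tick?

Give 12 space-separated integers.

Answer: 2 3 3 3 3 3 3 3 3 3 3 3

Derivation:
t=0: arr=2 -> substrate=0 bound=2 product=0
t=1: arr=2 -> substrate=1 bound=3 product=0
t=2: arr=3 -> substrate=4 bound=3 product=0
t=3: arr=3 -> substrate=5 bound=3 product=2
t=4: arr=2 -> substrate=6 bound=3 product=3
t=5: arr=0 -> substrate=6 bound=3 product=3
t=6: arr=0 -> substrate=4 bound=3 product=5
t=7: arr=1 -> substrate=4 bound=3 product=6
t=8: arr=0 -> substrate=4 bound=3 product=6
t=9: arr=0 -> substrate=2 bound=3 product=8
t=10: arr=0 -> substrate=1 bound=3 product=9
t=11: arr=3 -> substrate=4 bound=3 product=9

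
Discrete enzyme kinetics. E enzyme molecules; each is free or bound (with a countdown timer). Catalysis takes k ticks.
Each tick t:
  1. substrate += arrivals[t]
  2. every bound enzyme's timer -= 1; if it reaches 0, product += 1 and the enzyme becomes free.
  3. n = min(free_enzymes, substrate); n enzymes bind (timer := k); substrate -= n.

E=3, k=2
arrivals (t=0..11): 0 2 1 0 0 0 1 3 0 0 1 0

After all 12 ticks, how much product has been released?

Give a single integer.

Answer: 7

Derivation:
t=0: arr=0 -> substrate=0 bound=0 product=0
t=1: arr=2 -> substrate=0 bound=2 product=0
t=2: arr=1 -> substrate=0 bound=3 product=0
t=3: arr=0 -> substrate=0 bound=1 product=2
t=4: arr=0 -> substrate=0 bound=0 product=3
t=5: arr=0 -> substrate=0 bound=0 product=3
t=6: arr=1 -> substrate=0 bound=1 product=3
t=7: arr=3 -> substrate=1 bound=3 product=3
t=8: arr=0 -> substrate=0 bound=3 product=4
t=9: arr=0 -> substrate=0 bound=1 product=6
t=10: arr=1 -> substrate=0 bound=1 product=7
t=11: arr=0 -> substrate=0 bound=1 product=7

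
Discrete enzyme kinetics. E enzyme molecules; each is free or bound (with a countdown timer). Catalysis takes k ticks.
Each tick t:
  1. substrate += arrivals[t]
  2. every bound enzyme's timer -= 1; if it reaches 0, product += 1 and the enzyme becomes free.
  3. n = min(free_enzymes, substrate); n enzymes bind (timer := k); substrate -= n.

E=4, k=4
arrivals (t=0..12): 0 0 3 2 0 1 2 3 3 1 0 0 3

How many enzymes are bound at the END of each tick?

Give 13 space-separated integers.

t=0: arr=0 -> substrate=0 bound=0 product=0
t=1: arr=0 -> substrate=0 bound=0 product=0
t=2: arr=3 -> substrate=0 bound=3 product=0
t=3: arr=2 -> substrate=1 bound=4 product=0
t=4: arr=0 -> substrate=1 bound=4 product=0
t=5: arr=1 -> substrate=2 bound=4 product=0
t=6: arr=2 -> substrate=1 bound=4 product=3
t=7: arr=3 -> substrate=3 bound=4 product=4
t=8: arr=3 -> substrate=6 bound=4 product=4
t=9: arr=1 -> substrate=7 bound=4 product=4
t=10: arr=0 -> substrate=4 bound=4 product=7
t=11: arr=0 -> substrate=3 bound=4 product=8
t=12: arr=3 -> substrate=6 bound=4 product=8

Answer: 0 0 3 4 4 4 4 4 4 4 4 4 4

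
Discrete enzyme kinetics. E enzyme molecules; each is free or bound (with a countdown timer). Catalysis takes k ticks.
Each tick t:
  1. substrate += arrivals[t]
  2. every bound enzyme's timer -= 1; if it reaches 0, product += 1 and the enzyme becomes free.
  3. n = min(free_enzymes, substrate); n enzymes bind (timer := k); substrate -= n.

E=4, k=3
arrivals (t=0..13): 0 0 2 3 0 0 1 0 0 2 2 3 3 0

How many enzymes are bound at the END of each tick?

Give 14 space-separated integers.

t=0: arr=0 -> substrate=0 bound=0 product=0
t=1: arr=0 -> substrate=0 bound=0 product=0
t=2: arr=2 -> substrate=0 bound=2 product=0
t=3: arr=3 -> substrate=1 bound=4 product=0
t=4: arr=0 -> substrate=1 bound=4 product=0
t=5: arr=0 -> substrate=0 bound=3 product=2
t=6: arr=1 -> substrate=0 bound=2 product=4
t=7: arr=0 -> substrate=0 bound=2 product=4
t=8: arr=0 -> substrate=0 bound=1 product=5
t=9: arr=2 -> substrate=0 bound=2 product=6
t=10: arr=2 -> substrate=0 bound=4 product=6
t=11: arr=3 -> substrate=3 bound=4 product=6
t=12: arr=3 -> substrate=4 bound=4 product=8
t=13: arr=0 -> substrate=2 bound=4 product=10

Answer: 0 0 2 4 4 3 2 2 1 2 4 4 4 4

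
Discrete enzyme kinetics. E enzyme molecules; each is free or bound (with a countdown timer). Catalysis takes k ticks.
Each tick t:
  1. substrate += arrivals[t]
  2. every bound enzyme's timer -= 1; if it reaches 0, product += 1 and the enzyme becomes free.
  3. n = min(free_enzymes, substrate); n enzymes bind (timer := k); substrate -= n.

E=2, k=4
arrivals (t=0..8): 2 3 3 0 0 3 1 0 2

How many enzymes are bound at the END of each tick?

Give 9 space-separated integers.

t=0: arr=2 -> substrate=0 bound=2 product=0
t=1: arr=3 -> substrate=3 bound=2 product=0
t=2: arr=3 -> substrate=6 bound=2 product=0
t=3: arr=0 -> substrate=6 bound=2 product=0
t=4: arr=0 -> substrate=4 bound=2 product=2
t=5: arr=3 -> substrate=7 bound=2 product=2
t=6: arr=1 -> substrate=8 bound=2 product=2
t=7: arr=0 -> substrate=8 bound=2 product=2
t=8: arr=2 -> substrate=8 bound=2 product=4

Answer: 2 2 2 2 2 2 2 2 2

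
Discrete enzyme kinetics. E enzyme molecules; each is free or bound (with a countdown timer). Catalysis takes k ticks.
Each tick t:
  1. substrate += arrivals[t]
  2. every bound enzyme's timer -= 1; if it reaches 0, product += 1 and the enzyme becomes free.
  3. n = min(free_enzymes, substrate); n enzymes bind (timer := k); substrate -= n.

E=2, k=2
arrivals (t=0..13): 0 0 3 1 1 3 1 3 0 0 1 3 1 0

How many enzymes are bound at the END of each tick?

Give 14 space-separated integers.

t=0: arr=0 -> substrate=0 bound=0 product=0
t=1: arr=0 -> substrate=0 bound=0 product=0
t=2: arr=3 -> substrate=1 bound=2 product=0
t=3: arr=1 -> substrate=2 bound=2 product=0
t=4: arr=1 -> substrate=1 bound=2 product=2
t=5: arr=3 -> substrate=4 bound=2 product=2
t=6: arr=1 -> substrate=3 bound=2 product=4
t=7: arr=3 -> substrate=6 bound=2 product=4
t=8: arr=0 -> substrate=4 bound=2 product=6
t=9: arr=0 -> substrate=4 bound=2 product=6
t=10: arr=1 -> substrate=3 bound=2 product=8
t=11: arr=3 -> substrate=6 bound=2 product=8
t=12: arr=1 -> substrate=5 bound=2 product=10
t=13: arr=0 -> substrate=5 bound=2 product=10

Answer: 0 0 2 2 2 2 2 2 2 2 2 2 2 2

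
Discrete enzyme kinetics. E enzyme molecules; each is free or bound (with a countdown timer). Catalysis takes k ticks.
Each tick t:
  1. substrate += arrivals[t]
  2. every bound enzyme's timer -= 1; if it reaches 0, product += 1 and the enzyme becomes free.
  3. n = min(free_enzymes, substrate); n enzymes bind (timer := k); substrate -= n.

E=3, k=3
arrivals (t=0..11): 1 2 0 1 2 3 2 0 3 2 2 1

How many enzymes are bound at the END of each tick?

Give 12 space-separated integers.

t=0: arr=1 -> substrate=0 bound=1 product=0
t=1: arr=2 -> substrate=0 bound=3 product=0
t=2: arr=0 -> substrate=0 bound=3 product=0
t=3: arr=1 -> substrate=0 bound=3 product=1
t=4: arr=2 -> substrate=0 bound=3 product=3
t=5: arr=3 -> substrate=3 bound=3 product=3
t=6: arr=2 -> substrate=4 bound=3 product=4
t=7: arr=0 -> substrate=2 bound=3 product=6
t=8: arr=3 -> substrate=5 bound=3 product=6
t=9: arr=2 -> substrate=6 bound=3 product=7
t=10: arr=2 -> substrate=6 bound=3 product=9
t=11: arr=1 -> substrate=7 bound=3 product=9

Answer: 1 3 3 3 3 3 3 3 3 3 3 3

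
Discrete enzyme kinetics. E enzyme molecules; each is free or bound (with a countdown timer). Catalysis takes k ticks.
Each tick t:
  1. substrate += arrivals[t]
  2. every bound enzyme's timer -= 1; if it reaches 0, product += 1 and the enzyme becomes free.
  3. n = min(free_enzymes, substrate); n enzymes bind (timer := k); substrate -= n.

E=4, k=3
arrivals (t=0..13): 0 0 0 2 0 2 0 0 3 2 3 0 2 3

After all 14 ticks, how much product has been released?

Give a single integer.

Answer: 8

Derivation:
t=0: arr=0 -> substrate=0 bound=0 product=0
t=1: arr=0 -> substrate=0 bound=0 product=0
t=2: arr=0 -> substrate=0 bound=0 product=0
t=3: arr=2 -> substrate=0 bound=2 product=0
t=4: arr=0 -> substrate=0 bound=2 product=0
t=5: arr=2 -> substrate=0 bound=4 product=0
t=6: arr=0 -> substrate=0 bound=2 product=2
t=7: arr=0 -> substrate=0 bound=2 product=2
t=8: arr=3 -> substrate=0 bound=3 product=4
t=9: arr=2 -> substrate=1 bound=4 product=4
t=10: arr=3 -> substrate=4 bound=4 product=4
t=11: arr=0 -> substrate=1 bound=4 product=7
t=12: arr=2 -> substrate=2 bound=4 product=8
t=13: arr=3 -> substrate=5 bound=4 product=8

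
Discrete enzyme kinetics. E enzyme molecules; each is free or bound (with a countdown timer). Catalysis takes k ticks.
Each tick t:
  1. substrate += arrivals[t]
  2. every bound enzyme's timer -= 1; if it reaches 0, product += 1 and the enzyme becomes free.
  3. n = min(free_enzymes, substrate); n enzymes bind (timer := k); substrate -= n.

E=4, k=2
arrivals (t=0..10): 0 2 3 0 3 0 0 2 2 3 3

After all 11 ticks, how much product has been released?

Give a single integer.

t=0: arr=0 -> substrate=0 bound=0 product=0
t=1: arr=2 -> substrate=0 bound=2 product=0
t=2: arr=3 -> substrate=1 bound=4 product=0
t=3: arr=0 -> substrate=0 bound=3 product=2
t=4: arr=3 -> substrate=0 bound=4 product=4
t=5: arr=0 -> substrate=0 bound=3 product=5
t=6: arr=0 -> substrate=0 bound=0 product=8
t=7: arr=2 -> substrate=0 bound=2 product=8
t=8: arr=2 -> substrate=0 bound=4 product=8
t=9: arr=3 -> substrate=1 bound=4 product=10
t=10: arr=3 -> substrate=2 bound=4 product=12

Answer: 12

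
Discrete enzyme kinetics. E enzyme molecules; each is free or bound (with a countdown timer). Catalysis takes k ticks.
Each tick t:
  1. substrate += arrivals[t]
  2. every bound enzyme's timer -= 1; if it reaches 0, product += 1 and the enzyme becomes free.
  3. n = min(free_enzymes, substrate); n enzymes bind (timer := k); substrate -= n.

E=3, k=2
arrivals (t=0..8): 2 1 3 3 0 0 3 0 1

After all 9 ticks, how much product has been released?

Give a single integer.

t=0: arr=2 -> substrate=0 bound=2 product=0
t=1: arr=1 -> substrate=0 bound=3 product=0
t=2: arr=3 -> substrate=1 bound=3 product=2
t=3: arr=3 -> substrate=3 bound=3 product=3
t=4: arr=0 -> substrate=1 bound=3 product=5
t=5: arr=0 -> substrate=0 bound=3 product=6
t=6: arr=3 -> substrate=1 bound=3 product=8
t=7: arr=0 -> substrate=0 bound=3 product=9
t=8: arr=1 -> substrate=0 bound=2 product=11

Answer: 11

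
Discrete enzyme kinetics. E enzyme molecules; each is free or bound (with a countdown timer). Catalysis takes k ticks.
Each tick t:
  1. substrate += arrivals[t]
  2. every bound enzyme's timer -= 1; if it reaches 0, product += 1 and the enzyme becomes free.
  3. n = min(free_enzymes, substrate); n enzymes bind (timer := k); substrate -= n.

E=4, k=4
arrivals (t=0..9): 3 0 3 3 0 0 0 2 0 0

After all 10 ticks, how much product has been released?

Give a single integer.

t=0: arr=3 -> substrate=0 bound=3 product=0
t=1: arr=0 -> substrate=0 bound=3 product=0
t=2: arr=3 -> substrate=2 bound=4 product=0
t=3: arr=3 -> substrate=5 bound=4 product=0
t=4: arr=0 -> substrate=2 bound=4 product=3
t=5: arr=0 -> substrate=2 bound=4 product=3
t=6: arr=0 -> substrate=1 bound=4 product=4
t=7: arr=2 -> substrate=3 bound=4 product=4
t=8: arr=0 -> substrate=0 bound=4 product=7
t=9: arr=0 -> substrate=0 bound=4 product=7

Answer: 7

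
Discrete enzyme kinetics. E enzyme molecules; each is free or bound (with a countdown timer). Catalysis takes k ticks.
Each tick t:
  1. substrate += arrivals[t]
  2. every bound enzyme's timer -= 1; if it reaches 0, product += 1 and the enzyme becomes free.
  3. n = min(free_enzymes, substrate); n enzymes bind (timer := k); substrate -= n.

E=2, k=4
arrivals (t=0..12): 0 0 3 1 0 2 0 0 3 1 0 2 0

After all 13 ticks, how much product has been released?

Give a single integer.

Answer: 4

Derivation:
t=0: arr=0 -> substrate=0 bound=0 product=0
t=1: arr=0 -> substrate=0 bound=0 product=0
t=2: arr=3 -> substrate=1 bound=2 product=0
t=3: arr=1 -> substrate=2 bound=2 product=0
t=4: arr=0 -> substrate=2 bound=2 product=0
t=5: arr=2 -> substrate=4 bound=2 product=0
t=6: arr=0 -> substrate=2 bound=2 product=2
t=7: arr=0 -> substrate=2 bound=2 product=2
t=8: arr=3 -> substrate=5 bound=2 product=2
t=9: arr=1 -> substrate=6 bound=2 product=2
t=10: arr=0 -> substrate=4 bound=2 product=4
t=11: arr=2 -> substrate=6 bound=2 product=4
t=12: arr=0 -> substrate=6 bound=2 product=4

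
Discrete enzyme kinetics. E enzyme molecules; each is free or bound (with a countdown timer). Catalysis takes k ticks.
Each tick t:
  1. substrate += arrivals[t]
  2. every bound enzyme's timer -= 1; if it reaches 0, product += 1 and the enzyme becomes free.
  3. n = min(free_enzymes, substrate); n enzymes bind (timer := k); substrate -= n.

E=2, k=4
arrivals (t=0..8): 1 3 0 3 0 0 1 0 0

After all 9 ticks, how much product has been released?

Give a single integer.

Answer: 3

Derivation:
t=0: arr=1 -> substrate=0 bound=1 product=0
t=1: arr=3 -> substrate=2 bound=2 product=0
t=2: arr=0 -> substrate=2 bound=2 product=0
t=3: arr=3 -> substrate=5 bound=2 product=0
t=4: arr=0 -> substrate=4 bound=2 product=1
t=5: arr=0 -> substrate=3 bound=2 product=2
t=6: arr=1 -> substrate=4 bound=2 product=2
t=7: arr=0 -> substrate=4 bound=2 product=2
t=8: arr=0 -> substrate=3 bound=2 product=3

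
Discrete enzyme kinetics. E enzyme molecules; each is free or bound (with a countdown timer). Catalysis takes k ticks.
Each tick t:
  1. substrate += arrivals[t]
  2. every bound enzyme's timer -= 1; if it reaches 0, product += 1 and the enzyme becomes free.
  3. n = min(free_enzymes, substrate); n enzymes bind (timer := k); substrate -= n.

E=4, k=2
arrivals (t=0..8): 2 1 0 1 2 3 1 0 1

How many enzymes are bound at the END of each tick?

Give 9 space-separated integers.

Answer: 2 3 1 1 3 4 4 2 1

Derivation:
t=0: arr=2 -> substrate=0 bound=2 product=0
t=1: arr=1 -> substrate=0 bound=3 product=0
t=2: arr=0 -> substrate=0 bound=1 product=2
t=3: arr=1 -> substrate=0 bound=1 product=3
t=4: arr=2 -> substrate=0 bound=3 product=3
t=5: arr=3 -> substrate=1 bound=4 product=4
t=6: arr=1 -> substrate=0 bound=4 product=6
t=7: arr=0 -> substrate=0 bound=2 product=8
t=8: arr=1 -> substrate=0 bound=1 product=10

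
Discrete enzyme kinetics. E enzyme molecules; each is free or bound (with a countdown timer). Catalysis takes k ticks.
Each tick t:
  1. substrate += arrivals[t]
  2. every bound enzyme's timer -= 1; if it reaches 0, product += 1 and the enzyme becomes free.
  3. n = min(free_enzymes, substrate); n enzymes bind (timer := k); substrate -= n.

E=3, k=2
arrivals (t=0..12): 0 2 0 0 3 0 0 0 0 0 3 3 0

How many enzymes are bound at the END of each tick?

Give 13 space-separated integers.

t=0: arr=0 -> substrate=0 bound=0 product=0
t=1: arr=2 -> substrate=0 bound=2 product=0
t=2: arr=0 -> substrate=0 bound=2 product=0
t=3: arr=0 -> substrate=0 bound=0 product=2
t=4: arr=3 -> substrate=0 bound=3 product=2
t=5: arr=0 -> substrate=0 bound=3 product=2
t=6: arr=0 -> substrate=0 bound=0 product=5
t=7: arr=0 -> substrate=0 bound=0 product=5
t=8: arr=0 -> substrate=0 bound=0 product=5
t=9: arr=0 -> substrate=0 bound=0 product=5
t=10: arr=3 -> substrate=0 bound=3 product=5
t=11: arr=3 -> substrate=3 bound=3 product=5
t=12: arr=0 -> substrate=0 bound=3 product=8

Answer: 0 2 2 0 3 3 0 0 0 0 3 3 3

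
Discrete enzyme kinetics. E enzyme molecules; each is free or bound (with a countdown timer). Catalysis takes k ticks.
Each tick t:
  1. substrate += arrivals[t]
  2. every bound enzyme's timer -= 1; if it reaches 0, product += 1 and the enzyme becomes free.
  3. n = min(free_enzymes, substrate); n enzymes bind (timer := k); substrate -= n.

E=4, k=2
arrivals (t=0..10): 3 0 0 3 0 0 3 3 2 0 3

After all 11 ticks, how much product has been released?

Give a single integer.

t=0: arr=3 -> substrate=0 bound=3 product=0
t=1: arr=0 -> substrate=0 bound=3 product=0
t=2: arr=0 -> substrate=0 bound=0 product=3
t=3: arr=3 -> substrate=0 bound=3 product=3
t=4: arr=0 -> substrate=0 bound=3 product=3
t=5: arr=0 -> substrate=0 bound=0 product=6
t=6: arr=3 -> substrate=0 bound=3 product=6
t=7: arr=3 -> substrate=2 bound=4 product=6
t=8: arr=2 -> substrate=1 bound=4 product=9
t=9: arr=0 -> substrate=0 bound=4 product=10
t=10: arr=3 -> substrate=0 bound=4 product=13

Answer: 13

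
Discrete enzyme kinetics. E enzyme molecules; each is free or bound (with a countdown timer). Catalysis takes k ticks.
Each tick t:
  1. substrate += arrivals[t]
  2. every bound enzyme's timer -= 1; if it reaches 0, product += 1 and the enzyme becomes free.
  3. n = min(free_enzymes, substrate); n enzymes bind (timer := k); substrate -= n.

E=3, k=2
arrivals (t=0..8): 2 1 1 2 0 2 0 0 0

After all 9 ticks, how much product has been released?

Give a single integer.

Answer: 8

Derivation:
t=0: arr=2 -> substrate=0 bound=2 product=0
t=1: arr=1 -> substrate=0 bound=3 product=0
t=2: arr=1 -> substrate=0 bound=2 product=2
t=3: arr=2 -> substrate=0 bound=3 product=3
t=4: arr=0 -> substrate=0 bound=2 product=4
t=5: arr=2 -> substrate=0 bound=2 product=6
t=6: arr=0 -> substrate=0 bound=2 product=6
t=7: arr=0 -> substrate=0 bound=0 product=8
t=8: arr=0 -> substrate=0 bound=0 product=8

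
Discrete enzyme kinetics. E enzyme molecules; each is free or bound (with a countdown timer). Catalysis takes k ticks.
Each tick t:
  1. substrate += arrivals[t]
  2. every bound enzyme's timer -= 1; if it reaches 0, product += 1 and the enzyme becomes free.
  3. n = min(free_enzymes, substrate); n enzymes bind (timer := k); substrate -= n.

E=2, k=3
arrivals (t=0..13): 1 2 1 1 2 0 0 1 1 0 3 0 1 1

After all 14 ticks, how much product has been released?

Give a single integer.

Answer: 8

Derivation:
t=0: arr=1 -> substrate=0 bound=1 product=0
t=1: arr=2 -> substrate=1 bound=2 product=0
t=2: arr=1 -> substrate=2 bound=2 product=0
t=3: arr=1 -> substrate=2 bound=2 product=1
t=4: arr=2 -> substrate=3 bound=2 product=2
t=5: arr=0 -> substrate=3 bound=2 product=2
t=6: arr=0 -> substrate=2 bound=2 product=3
t=7: arr=1 -> substrate=2 bound=2 product=4
t=8: arr=1 -> substrate=3 bound=2 product=4
t=9: arr=0 -> substrate=2 bound=2 product=5
t=10: arr=3 -> substrate=4 bound=2 product=6
t=11: arr=0 -> substrate=4 bound=2 product=6
t=12: arr=1 -> substrate=4 bound=2 product=7
t=13: arr=1 -> substrate=4 bound=2 product=8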